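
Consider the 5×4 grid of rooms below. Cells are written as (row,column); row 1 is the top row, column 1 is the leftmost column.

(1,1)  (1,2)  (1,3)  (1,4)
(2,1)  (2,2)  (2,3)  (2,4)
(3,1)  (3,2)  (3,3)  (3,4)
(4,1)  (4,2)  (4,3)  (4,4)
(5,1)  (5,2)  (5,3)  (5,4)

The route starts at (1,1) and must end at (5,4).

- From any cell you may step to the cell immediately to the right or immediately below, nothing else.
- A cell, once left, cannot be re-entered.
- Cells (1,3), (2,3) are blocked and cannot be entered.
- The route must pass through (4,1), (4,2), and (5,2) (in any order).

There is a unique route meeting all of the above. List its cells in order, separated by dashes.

(1,1) - (2,1) - (3,1) - (4,1) - (4,2) - (5,2) - (5,3) - (5,4)

Moves only go right or down, so the column and row indices never decrease.
Route from (1,1): down 3 to (4,1), right 1 to (4,2), down 1 to (5,2), right 2 to (5,4) — 7 moves in all.
Check: all required cells visited.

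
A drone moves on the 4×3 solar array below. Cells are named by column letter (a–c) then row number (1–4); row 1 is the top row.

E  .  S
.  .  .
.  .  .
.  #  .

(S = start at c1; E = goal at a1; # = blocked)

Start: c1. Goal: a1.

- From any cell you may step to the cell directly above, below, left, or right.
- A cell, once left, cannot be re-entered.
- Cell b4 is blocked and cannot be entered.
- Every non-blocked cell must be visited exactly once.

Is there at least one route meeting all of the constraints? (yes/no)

no

Cell a4 has only one open neighbour but is neither the start nor the goal, so a Hamiltonian route would have to both enter and leave it through the same neighbour — impossible without revisiting.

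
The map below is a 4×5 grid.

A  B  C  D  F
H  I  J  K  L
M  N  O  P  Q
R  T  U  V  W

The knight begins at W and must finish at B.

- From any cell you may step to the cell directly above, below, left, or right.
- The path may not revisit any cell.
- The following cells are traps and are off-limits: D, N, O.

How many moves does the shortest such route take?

6

The Manhattan distance from W to B is |4−1| + |5−2| = 6, so at least 6 moves are needed.
A route of 6 moves achieves this: W → Q → L → K → J → C → B.
Since 6 matches the lower bound, it is optimal.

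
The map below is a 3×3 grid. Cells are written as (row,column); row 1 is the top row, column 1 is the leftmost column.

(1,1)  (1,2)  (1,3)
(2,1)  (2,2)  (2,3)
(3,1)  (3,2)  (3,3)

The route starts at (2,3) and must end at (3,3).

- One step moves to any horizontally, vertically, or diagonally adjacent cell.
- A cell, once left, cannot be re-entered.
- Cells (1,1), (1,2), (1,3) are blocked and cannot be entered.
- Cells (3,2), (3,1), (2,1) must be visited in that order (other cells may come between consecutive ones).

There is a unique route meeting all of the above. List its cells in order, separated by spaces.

The waypoints must appear in the order (3,2), (3,1), (2,1), with no cell reused.
Route from (2,3): down-left to (3,2), left to (3,1), up to (2,1), right to (2,2), down-right to (3,3) — 5 moves in all.
Check: order respected ((3,2) at step 1, (3,1) at step 2, (2,1) at step 3).

(2,3) (3,2) (3,1) (2,1) (2,2) (3,3)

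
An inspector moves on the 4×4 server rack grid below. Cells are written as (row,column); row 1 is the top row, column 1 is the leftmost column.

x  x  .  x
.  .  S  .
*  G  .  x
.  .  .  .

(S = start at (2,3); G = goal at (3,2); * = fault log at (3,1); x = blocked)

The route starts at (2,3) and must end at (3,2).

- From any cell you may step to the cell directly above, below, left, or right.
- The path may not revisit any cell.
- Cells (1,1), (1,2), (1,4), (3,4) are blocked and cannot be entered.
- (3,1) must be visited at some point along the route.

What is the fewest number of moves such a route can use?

4

Any route passes through (3,1) somewhere between (2,3) and (3,2). Summing Manhattan distances along the two legs ((2,3) → (3,1) → (3,2)) gives a lower bound of 3 + 1 = 4 moves.
A route of 4 moves achieves this: (2,3) → (2,2) → (2,1) → (3,1) → (3,2).
Since 4 matches the lower bound, it is optimal.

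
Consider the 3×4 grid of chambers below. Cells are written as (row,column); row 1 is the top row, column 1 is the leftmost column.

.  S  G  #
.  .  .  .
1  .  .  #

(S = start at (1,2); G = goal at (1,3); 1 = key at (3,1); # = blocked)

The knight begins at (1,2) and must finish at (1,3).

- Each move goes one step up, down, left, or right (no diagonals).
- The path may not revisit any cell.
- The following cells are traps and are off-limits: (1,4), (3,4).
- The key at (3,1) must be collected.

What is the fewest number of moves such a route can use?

7

Any route passes through (3,1) somewhere between (1,2) and (1,3). Summing Manhattan distances along the two legs ((1,2) → (3,1) → (1,3)) gives a lower bound of 3 + 4 = 7 moves.
A route of 7 moves achieves this: (1,2) → (2,2) → (2,1) → (3,1) → (3,2) → (3,3) → (2,3) → (1,3).
Since 7 matches the lower bound, it is optimal.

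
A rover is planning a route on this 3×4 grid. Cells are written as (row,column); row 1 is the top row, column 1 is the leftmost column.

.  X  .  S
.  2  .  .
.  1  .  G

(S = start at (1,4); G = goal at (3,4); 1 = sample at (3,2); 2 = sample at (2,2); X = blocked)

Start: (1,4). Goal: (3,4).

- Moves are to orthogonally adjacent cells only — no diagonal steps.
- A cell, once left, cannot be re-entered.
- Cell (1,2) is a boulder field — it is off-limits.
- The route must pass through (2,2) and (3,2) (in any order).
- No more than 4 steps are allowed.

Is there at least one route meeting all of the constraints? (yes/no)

Even ignoring the no-revisit rule, getting from (1,4) to (3,4), taking the cheapest ordering (1,4) → (2,2) → (3,2) → (3,4) needs at least 3 + 1 + 2 = 6 moves (Manhattan distance per leg), which exceeds the 4-move limit.

no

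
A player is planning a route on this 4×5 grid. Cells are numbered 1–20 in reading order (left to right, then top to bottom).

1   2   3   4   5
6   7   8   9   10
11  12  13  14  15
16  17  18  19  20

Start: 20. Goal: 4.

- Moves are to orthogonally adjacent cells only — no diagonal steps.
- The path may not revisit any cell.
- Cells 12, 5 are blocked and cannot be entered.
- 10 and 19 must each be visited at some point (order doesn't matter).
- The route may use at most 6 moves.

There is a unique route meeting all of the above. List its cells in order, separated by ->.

Any route must reach 10 and 19 and still end at 4 within 6 moves, so the order of the required stops is forced.
Route from 20: left to 19, up to 14, right to 15, up to 10, left to 9, up to 4 — 6 moves in all.
Check: all required cells visited; 6 ≤ 6 moves.

20 -> 19 -> 14 -> 15 -> 10 -> 9 -> 4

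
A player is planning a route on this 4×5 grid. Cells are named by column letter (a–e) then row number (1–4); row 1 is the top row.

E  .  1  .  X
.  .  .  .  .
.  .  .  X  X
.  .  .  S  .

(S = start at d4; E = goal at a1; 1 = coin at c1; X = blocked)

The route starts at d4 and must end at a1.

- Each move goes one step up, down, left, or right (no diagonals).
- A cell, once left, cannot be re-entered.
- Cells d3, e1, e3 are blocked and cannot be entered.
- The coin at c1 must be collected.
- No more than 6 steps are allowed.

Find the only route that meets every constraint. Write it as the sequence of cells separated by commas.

Any route must reach c1 and still end at a1 within 6 moves, so the order of the required stops is forced.
Route from d4: left 1 to c4, up 3 to c1, left 2 to a1 — 6 moves in all.
Check: all required cells visited; 6 ≤ 6 moves.

d4, c4, c3, c2, c1, b1, a1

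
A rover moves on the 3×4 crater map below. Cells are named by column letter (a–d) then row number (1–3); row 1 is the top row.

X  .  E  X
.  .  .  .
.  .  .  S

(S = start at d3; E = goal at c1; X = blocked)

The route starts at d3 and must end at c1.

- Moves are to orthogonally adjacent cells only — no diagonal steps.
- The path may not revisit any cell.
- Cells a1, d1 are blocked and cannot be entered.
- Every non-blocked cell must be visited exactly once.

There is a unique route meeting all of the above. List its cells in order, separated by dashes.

d3 - d2 - c2 - c3 - b3 - a3 - a2 - b2 - b1 - c1

Need to visit all 10 open cells exactly once, starting at d3 and ending at c1.
Route from d3: up 1 to d2, left 1 to c2, down 1 to c3, left 2 to a3, up 1 to a2, right 1 to b2, up 1 to b1, right 1 to c1 — 9 moves in all.
Check: all 10 open cells covered.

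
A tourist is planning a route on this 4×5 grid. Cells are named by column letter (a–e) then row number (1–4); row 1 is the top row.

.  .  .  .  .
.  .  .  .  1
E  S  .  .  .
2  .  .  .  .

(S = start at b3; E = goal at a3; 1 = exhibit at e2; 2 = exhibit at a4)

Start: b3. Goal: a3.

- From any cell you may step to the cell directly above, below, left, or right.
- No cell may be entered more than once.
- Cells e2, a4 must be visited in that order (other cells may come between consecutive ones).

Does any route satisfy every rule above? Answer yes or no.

yes

One route that works: b3 → b2 → c2 → d2 → e2 → e3 → e4 → d4 → c4 → b4 → a4 → a3.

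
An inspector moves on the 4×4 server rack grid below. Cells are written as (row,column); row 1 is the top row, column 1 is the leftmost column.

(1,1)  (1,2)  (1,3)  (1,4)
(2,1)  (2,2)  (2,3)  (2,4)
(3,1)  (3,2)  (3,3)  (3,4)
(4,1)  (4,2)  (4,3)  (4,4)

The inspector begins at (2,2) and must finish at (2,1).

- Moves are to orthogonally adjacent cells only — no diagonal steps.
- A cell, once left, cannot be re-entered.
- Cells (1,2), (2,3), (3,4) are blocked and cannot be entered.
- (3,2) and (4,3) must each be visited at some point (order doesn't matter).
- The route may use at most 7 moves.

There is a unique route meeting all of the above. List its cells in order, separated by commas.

The budget equals the shortest possible length, so every move has to be on a shortest route through the required cells.
Route from (2,2): down to (3,2), right to (3,3), down to (4,3), 2× left (reaching (4,1)), 2× up (reaching (2,1)) — 7 moves in all.
Check: all required cells visited; 7 ≤ 7 moves.

(2,2), (3,2), (3,3), (4,3), (4,2), (4,1), (3,1), (2,1)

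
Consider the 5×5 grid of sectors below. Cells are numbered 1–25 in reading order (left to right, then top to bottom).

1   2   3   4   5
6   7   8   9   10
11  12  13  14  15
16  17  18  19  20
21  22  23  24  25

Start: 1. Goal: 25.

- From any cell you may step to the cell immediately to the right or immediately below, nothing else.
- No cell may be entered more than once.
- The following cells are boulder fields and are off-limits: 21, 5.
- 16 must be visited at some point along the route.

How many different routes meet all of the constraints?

4

A right/down-only route from 1 to 25 makes exactly 4 down-moves and 4 right-moves in some order.
With no other constraints that would be C(8,4) = 70 routes.
Split at 16 and multiply the segment counts (each segment already excludes blocked cells): 1→16: 1; 16→25: 4; product = 4.
That gives 4 routes.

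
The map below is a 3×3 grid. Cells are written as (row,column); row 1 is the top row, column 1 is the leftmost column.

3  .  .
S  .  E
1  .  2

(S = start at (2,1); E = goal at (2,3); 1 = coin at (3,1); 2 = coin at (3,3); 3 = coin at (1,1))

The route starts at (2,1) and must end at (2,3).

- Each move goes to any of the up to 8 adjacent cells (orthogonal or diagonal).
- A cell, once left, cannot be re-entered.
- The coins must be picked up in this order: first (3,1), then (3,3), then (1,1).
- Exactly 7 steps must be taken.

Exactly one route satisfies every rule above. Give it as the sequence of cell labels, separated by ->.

(2,1) -> (3,1) -> (3,2) -> (3,3) -> (2,2) -> (1,1) -> (1,2) -> (2,3)

The waypoints must appear in the order (3,1), (3,3), (1,1), with no cell reused.
Route from (2,1): down 1 to (3,1), right 2 to (3,3), up-left 2 to (1,1), right 1 to (1,2), down-right 1 to (2,3) — 7 moves in all.
Check: order respected (1 at step 1, 2 at step 3, 3 at step 5); 7 moves as required.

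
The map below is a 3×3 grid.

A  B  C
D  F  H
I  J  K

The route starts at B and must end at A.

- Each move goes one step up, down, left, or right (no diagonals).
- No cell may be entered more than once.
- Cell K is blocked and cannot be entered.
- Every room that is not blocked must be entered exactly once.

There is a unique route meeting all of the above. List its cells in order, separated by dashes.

Need to visit all 8 open cells exactly once, starting at B and ending at A.
Cell I has only two open neighbours (D and J), so the path must pass straight through it: one of those is the cell it's entered from and the other is where it exits.
Route from B: right to C, down to H, left to F, down to J, left to I, 2× up (reaching A) — 7 moves in all.
Check: all 8 open cells covered.

B - C - H - F - J - I - D - A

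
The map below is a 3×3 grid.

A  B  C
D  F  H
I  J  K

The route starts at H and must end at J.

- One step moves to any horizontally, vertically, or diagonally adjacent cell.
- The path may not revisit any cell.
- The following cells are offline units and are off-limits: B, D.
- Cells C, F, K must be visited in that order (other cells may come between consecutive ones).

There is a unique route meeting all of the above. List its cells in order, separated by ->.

The waypoints must appear in the order C, F, K, with no cell reused.
Route from H: up 1 to C, down-left 1 to F, down-right 1 to K, left 1 to J — 4 moves in all.
Check: order respected (C at step 1, F at step 2, K at step 3).

H -> C -> F -> K -> J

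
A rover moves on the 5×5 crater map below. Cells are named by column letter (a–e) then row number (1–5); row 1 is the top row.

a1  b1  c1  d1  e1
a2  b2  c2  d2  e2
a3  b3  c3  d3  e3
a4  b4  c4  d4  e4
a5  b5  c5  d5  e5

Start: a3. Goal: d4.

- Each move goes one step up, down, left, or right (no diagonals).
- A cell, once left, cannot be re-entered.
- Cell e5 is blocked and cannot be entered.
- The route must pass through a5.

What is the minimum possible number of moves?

6

Any route passes through a5 somewhere between a3 and d4. Summing Manhattan distances along the two legs (a3 → a5 → d4) gives a lower bound of 2 + 4 = 6 moves.
A route of 6 moves achieves this: a3 → a4 → a5 → b5 → b4 → c4 → d4.
Since 6 matches the lower bound, it is optimal.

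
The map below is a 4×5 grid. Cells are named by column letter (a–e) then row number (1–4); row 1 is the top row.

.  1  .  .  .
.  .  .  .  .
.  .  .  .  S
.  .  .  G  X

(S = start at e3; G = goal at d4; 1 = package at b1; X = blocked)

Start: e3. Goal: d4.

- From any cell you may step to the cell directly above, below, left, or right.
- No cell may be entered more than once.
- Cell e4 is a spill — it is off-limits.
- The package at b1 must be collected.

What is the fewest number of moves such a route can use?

Any route passes through b1 somewhere between e3 and d4. Summing Manhattan distances along the two legs (e3 → b1 → d4) gives a lower bound of 5 + 5 = 10 moves.
A route of 10 moves achieves this: e3 → e2 → e1 → d1 → c1 → b1 → b2 → b3 → b4 → c4 → d4.
Since 10 matches the lower bound, it is optimal.

10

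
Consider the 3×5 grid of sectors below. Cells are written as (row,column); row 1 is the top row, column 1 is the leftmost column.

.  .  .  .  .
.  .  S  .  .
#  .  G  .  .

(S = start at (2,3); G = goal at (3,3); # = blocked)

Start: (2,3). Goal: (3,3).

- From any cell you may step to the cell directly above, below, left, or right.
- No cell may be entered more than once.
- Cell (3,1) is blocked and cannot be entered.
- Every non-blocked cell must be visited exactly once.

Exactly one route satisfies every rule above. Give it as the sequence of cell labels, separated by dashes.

Need to visit all 14 open cells exactly once, starting at (2,3) and ending at (3,3).
Cell (1,1) has only two open neighbours ((2,1) and (1,2)), so the path must pass straight through it: one of those is the cell it's entered from and the other is where it exits.
Route from (2,3): right to (2,4), down to (3,4), right to (3,5), 2× up (reaching (1,5)), 4× left (reaching (1,1)), down to (2,1), right to (2,2), down to (3,2), right to (3,3) — 13 moves in all.
Check: all 14 open cells covered.

(2,3) - (2,4) - (3,4) - (3,5) - (2,5) - (1,5) - (1,4) - (1,3) - (1,2) - (1,1) - (2,1) - (2,2) - (3,2) - (3,3)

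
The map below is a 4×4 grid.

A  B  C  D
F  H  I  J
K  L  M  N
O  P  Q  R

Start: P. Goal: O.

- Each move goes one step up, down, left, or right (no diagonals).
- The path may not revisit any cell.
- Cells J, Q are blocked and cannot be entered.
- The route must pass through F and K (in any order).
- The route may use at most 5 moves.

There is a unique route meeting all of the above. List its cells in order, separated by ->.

Any route must reach F and K and still end at O within 5 moves, so the order of the required stops is forced.
Route from P: 2× up (reaching H), left to F, 2× down (reaching O) — 5 moves in all.
Check: all required cells visited; 5 ≤ 5 moves.

P -> L -> H -> F -> K -> O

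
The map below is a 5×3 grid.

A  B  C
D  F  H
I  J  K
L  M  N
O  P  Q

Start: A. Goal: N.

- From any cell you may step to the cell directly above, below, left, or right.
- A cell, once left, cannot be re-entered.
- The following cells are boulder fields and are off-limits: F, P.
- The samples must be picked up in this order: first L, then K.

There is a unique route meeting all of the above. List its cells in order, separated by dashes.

The waypoints must appear in the order L, K, with no cell reused.
Route from A: down 3 to L, right 1 to M, up 1 to J, right 1 to K, down 1 to N — 7 moves in all.
Check: order respected (L at step 3, K at step 6).

A - D - I - L - M - J - K - N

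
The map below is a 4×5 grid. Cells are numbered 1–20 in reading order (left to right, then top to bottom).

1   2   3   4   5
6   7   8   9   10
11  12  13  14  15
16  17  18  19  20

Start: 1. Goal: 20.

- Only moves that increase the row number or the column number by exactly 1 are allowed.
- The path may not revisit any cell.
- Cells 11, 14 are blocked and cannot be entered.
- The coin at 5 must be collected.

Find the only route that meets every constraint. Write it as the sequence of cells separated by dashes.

1 - 2 - 3 - 4 - 5 - 10 - 15 - 20

Moves only go right or down, so the column and row indices never decrease.
Route from 1: right 4 to 5, down 3 to 20 — 7 moves in all.
Check: all required cells visited.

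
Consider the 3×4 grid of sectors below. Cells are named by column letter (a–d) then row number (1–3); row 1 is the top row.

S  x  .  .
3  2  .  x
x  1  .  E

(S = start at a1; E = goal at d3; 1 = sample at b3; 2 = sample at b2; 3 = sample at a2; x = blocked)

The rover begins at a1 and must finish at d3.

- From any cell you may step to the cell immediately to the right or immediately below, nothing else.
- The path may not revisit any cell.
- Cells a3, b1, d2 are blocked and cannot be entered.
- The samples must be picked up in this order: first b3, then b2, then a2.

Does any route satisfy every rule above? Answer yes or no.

no

b2 lies above b3, so going from b3 to b2 would need an upward move — but moves only go right/down, so b3 cannot be visited before b2.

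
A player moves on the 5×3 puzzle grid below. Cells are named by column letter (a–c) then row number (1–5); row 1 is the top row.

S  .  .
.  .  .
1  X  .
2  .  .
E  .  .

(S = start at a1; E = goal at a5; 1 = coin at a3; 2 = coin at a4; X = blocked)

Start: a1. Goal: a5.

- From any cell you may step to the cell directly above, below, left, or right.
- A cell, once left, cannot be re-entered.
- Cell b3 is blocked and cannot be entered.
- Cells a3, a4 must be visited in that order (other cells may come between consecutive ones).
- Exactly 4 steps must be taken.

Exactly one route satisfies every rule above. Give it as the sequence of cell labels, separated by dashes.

The waypoints must appear in the order a3, a4, with no cell reused.
Route from a1: down 4 to a5 — 4 moves in all.
Check: order respected (1 at step 2, 2 at step 3); 4 moves as required.

a1 - a2 - a3 - a4 - a5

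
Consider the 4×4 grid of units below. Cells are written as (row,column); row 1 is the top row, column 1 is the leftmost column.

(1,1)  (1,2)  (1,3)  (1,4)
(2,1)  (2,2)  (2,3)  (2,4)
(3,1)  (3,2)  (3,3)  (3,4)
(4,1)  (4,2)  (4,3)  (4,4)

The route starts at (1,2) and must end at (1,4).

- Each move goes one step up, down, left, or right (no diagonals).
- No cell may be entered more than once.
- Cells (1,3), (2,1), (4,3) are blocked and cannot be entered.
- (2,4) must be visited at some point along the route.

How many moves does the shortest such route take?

Any route passes through (2,4) somewhere between (1,2) and (1,4). Summing Manhattan distances along the two legs ((1,2) → (2,4) → (1,4)) gives a lower bound of 3 + 1 = 4 moves.
A route of 4 moves achieves this: (1,2) → (2,2) → (2,3) → (2,4) → (1,4).
Since 4 matches the lower bound, it is optimal.

4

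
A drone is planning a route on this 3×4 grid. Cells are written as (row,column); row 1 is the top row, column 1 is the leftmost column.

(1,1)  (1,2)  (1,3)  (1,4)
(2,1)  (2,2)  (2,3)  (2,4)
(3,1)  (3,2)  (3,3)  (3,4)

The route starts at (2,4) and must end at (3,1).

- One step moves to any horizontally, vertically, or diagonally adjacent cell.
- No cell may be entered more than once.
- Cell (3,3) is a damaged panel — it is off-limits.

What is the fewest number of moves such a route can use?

3

With diagonal moves allowed, the Chebyshev distance max(|Δrow|,|Δcol|) from (2,4) to (3,1) is 3, so at least 3 moves are needed.
A route of 3 moves achieves this: (2,4) → (1,3) → (2,2) → (3,1).
Since 3 matches the lower bound, it is optimal.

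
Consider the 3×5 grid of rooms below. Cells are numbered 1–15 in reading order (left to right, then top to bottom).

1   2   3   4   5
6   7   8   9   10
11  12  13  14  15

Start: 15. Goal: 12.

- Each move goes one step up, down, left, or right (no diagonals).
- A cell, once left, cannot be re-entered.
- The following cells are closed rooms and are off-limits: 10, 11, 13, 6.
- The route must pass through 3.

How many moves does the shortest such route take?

7

Any route passes through 3 somewhere between 15 and 12. Summing Manhattan distances along the two legs (15 → 3 → 12) gives a lower bound of 4 + 3 = 7 moves.
A route of 7 moves achieves this: 15 → 14 → 9 → 4 → 3 → 8 → 7 → 12.
Since 7 matches the lower bound, it is optimal.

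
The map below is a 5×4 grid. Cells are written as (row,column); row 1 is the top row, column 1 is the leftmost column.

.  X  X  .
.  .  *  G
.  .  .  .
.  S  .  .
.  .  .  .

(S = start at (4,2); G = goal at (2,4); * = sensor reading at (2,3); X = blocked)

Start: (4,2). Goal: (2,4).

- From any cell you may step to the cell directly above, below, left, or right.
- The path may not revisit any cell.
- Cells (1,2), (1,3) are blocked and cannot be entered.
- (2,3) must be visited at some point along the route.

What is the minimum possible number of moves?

Any route passes through (2,3) somewhere between (4,2) and (2,4). Summing Manhattan distances along the two legs ((4,2) → (2,3) → (2,4)) gives a lower bound of 3 + 1 = 4 moves.
A route of 4 moves achieves this: (4,2) → (3,2) → (2,2) → (2,3) → (2,4).
Since 4 matches the lower bound, it is optimal.

4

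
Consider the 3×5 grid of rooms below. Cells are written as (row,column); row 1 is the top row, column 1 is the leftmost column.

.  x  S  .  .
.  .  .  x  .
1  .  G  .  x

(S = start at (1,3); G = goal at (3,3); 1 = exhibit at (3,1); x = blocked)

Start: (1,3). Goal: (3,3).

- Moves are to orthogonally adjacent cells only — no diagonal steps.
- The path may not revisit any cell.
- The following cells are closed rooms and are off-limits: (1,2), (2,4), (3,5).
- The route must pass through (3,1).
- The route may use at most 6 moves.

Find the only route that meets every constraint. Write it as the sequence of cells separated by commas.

Any route must reach (3,1) and still end at (3,3) within 6 moves, so the order of the required stops is forced.
Route from (1,3): down 1 to (2,3), left 2 to (2,1), down 1 to (3,1), right 2 to (3,3) — 6 moves in all.
Check: all required cells visited; 6 ≤ 6 moves.

(1,3), (2,3), (2,2), (2,1), (3,1), (3,2), (3,3)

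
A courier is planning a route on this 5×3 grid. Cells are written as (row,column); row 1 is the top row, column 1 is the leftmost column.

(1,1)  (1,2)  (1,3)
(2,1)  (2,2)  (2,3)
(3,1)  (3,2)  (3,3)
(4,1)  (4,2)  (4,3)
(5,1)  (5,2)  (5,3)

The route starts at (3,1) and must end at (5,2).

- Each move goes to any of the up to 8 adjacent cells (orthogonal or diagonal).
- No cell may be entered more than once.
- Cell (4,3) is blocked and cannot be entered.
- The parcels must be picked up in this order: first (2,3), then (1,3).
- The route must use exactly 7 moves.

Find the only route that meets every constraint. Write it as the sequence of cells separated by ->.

The waypoints must appear in the order (2,3), (1,3), with no cell reused.
Route from (3,1): right to (3,2), up-right to (2,3), up to (1,3), down-left to (2,2), down-right to (3,3), down-left to (4,2), down to (5,2) — 7 moves in all.
Check: order respected ((2,3) at step 2, (1,3) at step 3); 7 moves as required.

(3,1) -> (3,2) -> (2,3) -> (1,3) -> (2,2) -> (3,3) -> (4,2) -> (5,2)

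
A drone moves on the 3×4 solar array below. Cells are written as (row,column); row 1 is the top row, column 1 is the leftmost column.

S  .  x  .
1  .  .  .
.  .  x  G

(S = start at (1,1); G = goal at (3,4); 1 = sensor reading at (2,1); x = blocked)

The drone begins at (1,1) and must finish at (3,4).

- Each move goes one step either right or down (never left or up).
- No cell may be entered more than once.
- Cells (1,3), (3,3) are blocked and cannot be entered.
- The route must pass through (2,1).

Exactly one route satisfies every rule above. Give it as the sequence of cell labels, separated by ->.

(1,1) -> (2,1) -> (2,2) -> (2,3) -> (2,4) -> (3,4)

Moves only go right or down, so the column and row indices never decrease.
Route from (1,1): down 1 to (2,1), right 3 to (2,4), down 1 to (3,4) — 5 moves in all.
Check: all required cells visited.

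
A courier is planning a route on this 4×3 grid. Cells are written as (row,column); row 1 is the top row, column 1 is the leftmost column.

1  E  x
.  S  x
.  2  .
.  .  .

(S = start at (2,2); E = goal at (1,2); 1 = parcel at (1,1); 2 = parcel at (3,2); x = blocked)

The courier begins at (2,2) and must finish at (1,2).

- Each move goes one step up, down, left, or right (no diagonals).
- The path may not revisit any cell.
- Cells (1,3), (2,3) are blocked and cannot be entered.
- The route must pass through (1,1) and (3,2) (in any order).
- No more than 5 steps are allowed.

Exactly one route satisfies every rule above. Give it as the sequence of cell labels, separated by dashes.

(2,2) - (3,2) - (3,1) - (2,1) - (1,1) - (1,2)

The 5-move cap with required stops at (1,1), (3,2) leaves no slack for detours.
Route from (2,2): down to (3,2), left to (3,1), 2× up (reaching (1,1)), right to (1,2) — 5 moves in all.
Check: all required cells visited; 5 ≤ 5 moves.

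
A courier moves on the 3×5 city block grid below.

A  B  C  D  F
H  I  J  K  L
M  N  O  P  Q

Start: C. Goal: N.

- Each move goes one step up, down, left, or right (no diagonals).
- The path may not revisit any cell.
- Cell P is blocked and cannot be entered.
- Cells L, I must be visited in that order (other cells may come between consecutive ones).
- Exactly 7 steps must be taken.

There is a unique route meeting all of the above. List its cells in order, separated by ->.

The waypoints must appear in the order L, I, with no cell reused.
Route from C: 2× right (reaching F), down to L, 3× left (reaching I), down to N — 7 moves in all.
Check: order respected (L at step 3, I at step 6); 7 moves as required.

C -> D -> F -> L -> K -> J -> I -> N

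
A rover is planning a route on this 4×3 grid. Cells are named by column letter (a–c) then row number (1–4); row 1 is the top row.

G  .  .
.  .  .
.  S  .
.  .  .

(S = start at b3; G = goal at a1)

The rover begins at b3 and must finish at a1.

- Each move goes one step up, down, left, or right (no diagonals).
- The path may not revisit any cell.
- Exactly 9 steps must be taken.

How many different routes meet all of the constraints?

7

Need simple routes of exactly 9 moves from b3 to a1 (Manhattan distance 3, so 3 moves are spent on a detour and 3 undoing it).
Enumerating: b3 b2 c2 c3 c4 b4 a4 a3 a2 a1 | b3 b4 a4 a3 a2 b2 c2 c1 b1 a1 | b3 b4 c4 c3 c2 c1 b1 b2 a2 a1 | b3 a3 a4 b4 c4 c3 c2 c1 b1 a1 | b3 a3 a4 b4 c4 c3 c2 b2 b1 a1 | b3 a3 a4 b4 c4 c3 c2 b2 a2 a1 | b3 c3 c4 b4 a4 a3 a2 b2 b1 a1.
That gives 7 routes.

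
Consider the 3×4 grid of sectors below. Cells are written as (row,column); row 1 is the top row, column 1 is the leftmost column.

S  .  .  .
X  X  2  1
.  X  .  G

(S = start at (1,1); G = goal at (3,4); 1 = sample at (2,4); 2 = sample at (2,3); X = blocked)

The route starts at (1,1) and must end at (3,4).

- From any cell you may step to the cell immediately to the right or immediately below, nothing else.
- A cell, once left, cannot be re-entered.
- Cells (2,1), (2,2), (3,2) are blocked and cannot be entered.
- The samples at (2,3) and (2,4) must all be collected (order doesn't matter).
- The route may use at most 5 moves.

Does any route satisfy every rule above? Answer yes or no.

yes

One route that works: (1,1) → (1,2) → (1,3) → (2,3) → (2,4) → (3,4).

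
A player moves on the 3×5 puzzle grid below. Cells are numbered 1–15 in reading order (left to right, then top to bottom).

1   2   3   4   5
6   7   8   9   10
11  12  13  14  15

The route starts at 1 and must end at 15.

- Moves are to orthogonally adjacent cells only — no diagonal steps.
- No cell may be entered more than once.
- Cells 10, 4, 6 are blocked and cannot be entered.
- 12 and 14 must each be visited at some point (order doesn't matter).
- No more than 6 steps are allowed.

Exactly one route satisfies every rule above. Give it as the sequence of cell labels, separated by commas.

The 6-move cap with required stops at 12, 14 leaves no slack for detours.
Route from 1: right to 2, 2× down (reaching 12), 3× right (reaching 15) — 6 moves in all.
Check: all required cells visited; 6 ≤ 6 moves.

1, 2, 7, 12, 13, 14, 15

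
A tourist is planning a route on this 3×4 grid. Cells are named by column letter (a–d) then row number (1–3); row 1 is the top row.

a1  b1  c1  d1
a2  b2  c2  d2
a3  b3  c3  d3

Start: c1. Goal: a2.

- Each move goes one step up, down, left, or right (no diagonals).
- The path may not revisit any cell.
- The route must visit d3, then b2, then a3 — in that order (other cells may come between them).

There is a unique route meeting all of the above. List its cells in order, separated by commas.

The waypoints must appear in the order d3, b2, a3, with no cell reused.
Route from c1: right 1 to d1, down 2 to d3, left 1 to c3, up 1 to c2, left 1 to b2, down 1 to b3, left 1 to a3, up 1 to a2 — 9 moves in all.
Check: order respected (d3 at step 3, b2 at step 6, a3 at step 8).

c1, d1, d2, d3, c3, c2, b2, b3, a3, a2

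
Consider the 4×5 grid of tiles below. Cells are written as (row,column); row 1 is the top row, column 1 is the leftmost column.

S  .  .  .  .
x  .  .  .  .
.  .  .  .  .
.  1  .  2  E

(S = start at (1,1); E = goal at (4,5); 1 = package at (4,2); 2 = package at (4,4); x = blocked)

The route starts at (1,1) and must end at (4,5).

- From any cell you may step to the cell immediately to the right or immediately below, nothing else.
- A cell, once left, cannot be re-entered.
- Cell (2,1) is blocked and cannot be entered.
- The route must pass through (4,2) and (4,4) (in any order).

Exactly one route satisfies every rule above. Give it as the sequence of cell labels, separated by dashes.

Moves only go right or down, so the column and row indices never decrease.
Route from (1,1): right to (1,2), 3× down (reaching (4,2)), 3× right (reaching (4,5)) — 7 moves in all.
Check: all required cells visited.

(1,1) - (1,2) - (2,2) - (3,2) - (4,2) - (4,3) - (4,4) - (4,5)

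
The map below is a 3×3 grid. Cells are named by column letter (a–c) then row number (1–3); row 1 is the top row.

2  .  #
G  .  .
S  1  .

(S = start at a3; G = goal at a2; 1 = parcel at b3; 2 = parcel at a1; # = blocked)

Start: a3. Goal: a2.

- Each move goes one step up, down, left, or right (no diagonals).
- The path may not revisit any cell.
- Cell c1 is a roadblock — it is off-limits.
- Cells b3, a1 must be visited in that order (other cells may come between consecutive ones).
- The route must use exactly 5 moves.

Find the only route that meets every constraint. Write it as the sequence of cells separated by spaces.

The waypoints must appear in the order b3, a1, with no cell reused.
Route from a3: right to b3, 2× up (reaching b1), left to a1, down to a2 — 5 moves in all.
Check: order respected (1 at step 1, 2 at step 4); 5 moves as required.

a3 b3 b2 b1 a1 a2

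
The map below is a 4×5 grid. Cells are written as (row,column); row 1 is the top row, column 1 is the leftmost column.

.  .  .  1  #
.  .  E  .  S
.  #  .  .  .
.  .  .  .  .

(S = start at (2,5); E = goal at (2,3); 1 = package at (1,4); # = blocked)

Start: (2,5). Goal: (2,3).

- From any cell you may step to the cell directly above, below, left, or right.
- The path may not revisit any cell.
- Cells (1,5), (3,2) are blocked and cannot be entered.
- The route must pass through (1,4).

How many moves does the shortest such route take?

Any route passes through (1,4) somewhere between (2,5) and (2,3). Summing Manhattan distances along the two legs ((2,5) → (1,4) → (2,3)) gives a lower bound of 2 + 2 = 4 moves.
A route of 4 moves achieves this: (2,5) → (2,4) → (1,4) → (1,3) → (2,3).
Since 4 matches the lower bound, it is optimal.

4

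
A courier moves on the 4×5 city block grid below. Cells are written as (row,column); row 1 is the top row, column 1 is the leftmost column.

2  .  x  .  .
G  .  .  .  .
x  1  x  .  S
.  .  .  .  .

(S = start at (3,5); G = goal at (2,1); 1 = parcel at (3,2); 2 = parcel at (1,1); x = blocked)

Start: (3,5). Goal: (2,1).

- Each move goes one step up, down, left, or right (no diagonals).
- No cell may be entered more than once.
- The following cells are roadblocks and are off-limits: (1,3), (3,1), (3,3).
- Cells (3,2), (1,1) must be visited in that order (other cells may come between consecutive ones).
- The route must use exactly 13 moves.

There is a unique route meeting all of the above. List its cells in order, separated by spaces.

(3,5) (2,5) (1,5) (1,4) (2,4) (3,4) (4,4) (4,3) (4,2) (3,2) (2,2) (1,2) (1,1) (2,1)

The waypoints must appear in the order (3,2), (1,1), with no cell reused.
Route from (3,5): up 2 to (1,5), left 1 to (1,4), down 3 to (4,4), left 2 to (4,2), up 3 to (1,2), left 1 to (1,1), down 1 to (2,1) — 13 moves in all.
Check: order respected (1 at step 9, 2 at step 12); 13 moves as required.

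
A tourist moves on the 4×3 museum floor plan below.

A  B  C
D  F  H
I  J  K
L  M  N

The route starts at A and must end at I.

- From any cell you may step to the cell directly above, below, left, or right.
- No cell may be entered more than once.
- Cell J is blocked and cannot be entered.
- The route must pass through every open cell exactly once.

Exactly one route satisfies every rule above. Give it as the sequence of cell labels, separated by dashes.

Need to visit all 11 open cells exactly once, starting at A and ending at I.
Route from A: down 1 to D, right 1 to F, up 1 to B, right 1 to C, down 3 to N, left 2 to L, up 1 to I — 10 moves in all.
Check: all 11 open cells covered.

A - D - F - B - C - H - K - N - M - L - I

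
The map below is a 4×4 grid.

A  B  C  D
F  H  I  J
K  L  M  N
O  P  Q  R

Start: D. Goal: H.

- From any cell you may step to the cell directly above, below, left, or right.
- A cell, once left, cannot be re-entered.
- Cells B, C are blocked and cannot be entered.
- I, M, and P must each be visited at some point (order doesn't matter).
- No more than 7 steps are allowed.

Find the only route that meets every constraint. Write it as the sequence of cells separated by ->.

The budget equals the shortest possible length, so every move has to be on a shortest route through the required cells.
Route from D: down 1 to J, left 1 to I, down 2 to Q, left 1 to P, up 2 to H — 7 moves in all.
Check: all required cells visited; 7 ≤ 7 moves.

D -> J -> I -> M -> Q -> P -> L -> H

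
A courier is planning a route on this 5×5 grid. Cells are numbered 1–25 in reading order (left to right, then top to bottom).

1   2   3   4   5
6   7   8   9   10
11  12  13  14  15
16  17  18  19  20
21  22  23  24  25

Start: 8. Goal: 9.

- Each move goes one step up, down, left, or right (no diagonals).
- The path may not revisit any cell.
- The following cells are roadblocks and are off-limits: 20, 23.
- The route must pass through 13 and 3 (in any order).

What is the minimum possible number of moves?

7

Any route passes through 13 and 3 in some order between 8 and 9. Summing Manhattan distances along each leg and taking the cheapest ordering (8 → 3 → 13 → 9) gives a lower bound of 1 + 2 + 2 = 5 moves.
The shortest route satisfying every rule uses 7 moves: 8 → 3 → 2 → 7 → 12 → 13 → 14 → 9.
The no-revisit rule (legs can't share cells) pushes the minimum above the 5-move bound; an exhaustive check rules out every length from 5 to 6, leaving 7 as the minimum.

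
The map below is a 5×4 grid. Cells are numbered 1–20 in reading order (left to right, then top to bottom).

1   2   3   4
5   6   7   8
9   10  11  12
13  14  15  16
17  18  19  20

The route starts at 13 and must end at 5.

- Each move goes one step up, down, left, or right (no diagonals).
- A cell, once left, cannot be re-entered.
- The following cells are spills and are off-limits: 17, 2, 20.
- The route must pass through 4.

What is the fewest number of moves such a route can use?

10

Any route passes through 4 somewhere between 13 and 5. Summing Manhattan distances along the two legs (13 → 4 → 5) gives a lower bound of 6 + 4 = 10 moves.
A route of 10 moves achieves this: 13 → 9 → 10 → 11 → 12 → 8 → 4 → 3 → 7 → 6 → 5.
Since 10 matches the lower bound, it is optimal.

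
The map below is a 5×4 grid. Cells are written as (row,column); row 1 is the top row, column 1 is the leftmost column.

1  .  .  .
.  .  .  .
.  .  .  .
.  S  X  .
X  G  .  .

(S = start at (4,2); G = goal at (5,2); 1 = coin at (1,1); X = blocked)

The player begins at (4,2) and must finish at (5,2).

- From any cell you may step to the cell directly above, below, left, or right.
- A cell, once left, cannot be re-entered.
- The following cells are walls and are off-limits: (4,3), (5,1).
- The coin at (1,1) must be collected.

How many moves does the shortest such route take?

13

Any route passes through (1,1) somewhere between (4,2) and (5,2). Summing Manhattan distances along the two legs ((4,2) → (1,1) → (5,2)) gives a lower bound of 4 + 5 = 9 moves.
The shortest route satisfying every rule uses 13 moves: (4,2) → (3,2) → (2,2) → (2,1) → (1,1) → (1,2) → (1,3) → (2,3) → (3,3) → (3,4) → (4,4) → (5,4) → (5,3) → (5,2).
The bound of 9 isn't tight here; checking systematically, no route of length 9 through 12 satisfies every constraint (on a 4-connected grid the length of any start-to-goal walk has the same parity as the Manhattan bound, so only lengths 9, 11, 13, … need checking), so 13 is the minimum.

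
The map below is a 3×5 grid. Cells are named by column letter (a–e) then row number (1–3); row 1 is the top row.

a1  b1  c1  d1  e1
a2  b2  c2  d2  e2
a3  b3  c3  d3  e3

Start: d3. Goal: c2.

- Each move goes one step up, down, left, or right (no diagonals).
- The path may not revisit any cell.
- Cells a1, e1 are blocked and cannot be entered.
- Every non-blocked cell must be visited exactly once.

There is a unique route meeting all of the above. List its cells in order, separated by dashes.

Need to visit all 13 open cells exactly once, starting at d3 and ending at c2.
Cell e3 has only two open neighbours (e2 and d3), so the path must pass straight through it: one of those is the cell it's entered from and the other is where it exits.
Route from d3: right 1 to e3, up 1 to e2, left 1 to d2, up 1 to d1, left 2 to b1, down 1 to b2, left 1 to a2, down 1 to a3, right 2 to c3, up 1 to c2 — 12 moves in all.
Check: all 13 open cells covered.

d3 - e3 - e2 - d2 - d1 - c1 - b1 - b2 - a2 - a3 - b3 - c3 - c2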